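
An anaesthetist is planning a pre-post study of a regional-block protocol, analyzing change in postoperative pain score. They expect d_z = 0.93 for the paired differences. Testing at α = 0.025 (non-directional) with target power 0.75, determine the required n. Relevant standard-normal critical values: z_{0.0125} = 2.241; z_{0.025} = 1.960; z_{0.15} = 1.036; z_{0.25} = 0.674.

n = 10 pairs

For a paired (one-sample on differences) test: n = ((z_{α/2} + z_β) / d)².
z_{α/2} + z_β = 2.241 + 0.674 = 2.915.
n = (2.915 / 0.93)² = 3.134² = 9.82.
Round up.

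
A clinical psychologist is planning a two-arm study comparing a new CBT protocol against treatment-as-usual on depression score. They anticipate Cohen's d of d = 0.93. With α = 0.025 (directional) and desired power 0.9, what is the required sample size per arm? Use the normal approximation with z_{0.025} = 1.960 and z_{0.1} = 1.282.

For two independent groups with equal n: n = 2·((z_{α} + z_β) / d)².
z_{α} + z_β = 1.960 + 1.282 = 3.242.
n = 2 × (3.242 / 0.93)² = 2 × 3.486² = 2 × 12.15 = 24.3.
Round up to the next whole participant.

n = 25 per group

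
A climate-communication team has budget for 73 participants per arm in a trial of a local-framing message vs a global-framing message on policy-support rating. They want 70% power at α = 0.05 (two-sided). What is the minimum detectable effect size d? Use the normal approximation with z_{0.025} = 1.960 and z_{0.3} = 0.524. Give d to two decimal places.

d_min ≈ 0.41

For two independent groups of n = 73 each: d_min = (z_{α/2} + z_β)·√(2/n).
z-sum = 1.960 + 0.524 = 2.484.
d_min = 2.484 × √(2/73) = 2.484 × 0.1655 = 0.411.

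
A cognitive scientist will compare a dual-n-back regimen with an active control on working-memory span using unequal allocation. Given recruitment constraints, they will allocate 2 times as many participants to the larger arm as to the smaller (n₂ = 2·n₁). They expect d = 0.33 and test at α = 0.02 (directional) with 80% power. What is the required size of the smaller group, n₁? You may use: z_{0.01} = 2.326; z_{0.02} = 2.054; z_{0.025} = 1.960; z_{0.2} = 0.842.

With allocation ratio k = n₂/n₁ = 2, Var(x̄₁−x̄₂) = σ²(1/n₁ + 1/(k·n₁)) = σ²·(k+1)/(k·n₁).
So n₁ = (1 + 1/k)·((z_{α} + z_β)/d)² = 1.500 × (2.896/0.33)².
n₁ = 1.500 × 77.01 = 115.5.
Round up: n₁ = 116, giving n₂ = 2 × 116 = 232.

n₁ = 116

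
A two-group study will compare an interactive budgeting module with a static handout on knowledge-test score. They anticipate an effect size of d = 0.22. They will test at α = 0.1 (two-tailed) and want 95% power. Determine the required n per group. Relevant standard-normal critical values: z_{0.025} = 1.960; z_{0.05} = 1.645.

For two independent groups with equal n: n = 2·((z_{α/2} + z_β) / d)².
z_{α/2} + z_β = 1.645 + 1.645 = 3.290.
n = 2 × (3.290 / 0.22)² = 2 × 14.955² = 2 × 223.64 = 447.3.
Round up to the next whole participant.

n = 448 per group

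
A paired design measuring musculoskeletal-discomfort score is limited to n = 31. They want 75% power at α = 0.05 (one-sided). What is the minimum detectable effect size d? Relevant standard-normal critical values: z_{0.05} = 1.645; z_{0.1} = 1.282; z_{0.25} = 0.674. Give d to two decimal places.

d_min ≈ 0.42

For a single sample (or paired design) of n = 31: d_min = (z_{α} + z_β)/√n.
z-sum = 1.645 + 0.674 = 2.319.
d_min = 2.319 / √31 = 2.319 / 5.568 = 0.417.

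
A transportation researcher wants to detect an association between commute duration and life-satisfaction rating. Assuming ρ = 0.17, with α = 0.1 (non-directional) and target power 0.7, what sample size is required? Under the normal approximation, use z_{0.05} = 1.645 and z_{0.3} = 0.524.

n = 163

Fisher's z: C = ½·ln((1+r)/(1−r)) = ½·ln(1.4096) = 0.1717.
n = ((z_{α/2} + z_β)/C)² + 3.
(1.645 + 0.524) / 0.1717 = 2.169 / 0.1717 = 12.632.
n = 12.632² + 3 = 159.58 + 3 = 162.6.
Round up.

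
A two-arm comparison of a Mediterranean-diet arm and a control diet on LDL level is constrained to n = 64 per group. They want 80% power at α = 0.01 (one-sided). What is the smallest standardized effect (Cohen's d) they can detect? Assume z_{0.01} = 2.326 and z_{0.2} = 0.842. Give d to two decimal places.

d_min ≈ 0.56

For two independent groups of n = 64 each: d_min = (z_{α} + z_β)·√(2/n).
z-sum = 2.326 + 0.842 = 3.168.
d_min = 3.168 × √(2/64) = 3.168 × 0.1768 = 0.560.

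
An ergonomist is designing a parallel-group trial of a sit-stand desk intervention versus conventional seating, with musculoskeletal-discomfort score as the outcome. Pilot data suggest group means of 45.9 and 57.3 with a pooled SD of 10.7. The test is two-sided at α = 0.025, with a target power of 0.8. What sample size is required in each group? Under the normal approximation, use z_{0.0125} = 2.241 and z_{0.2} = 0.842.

Cohen's d = |M₁ − M₂| / SD_pooled = |45.9 − 57.3| / 10.7 = 11.4 / 10.7 = 1.065.
For two independent groups with equal n: n = 2·((z_{α/2} + z_β) / d)².
z_{α/2} + z_β = 2.241 + 0.842 = 3.083.
n = 2 × (3.083 / 1.065)² = 2 × 2.895² = 2 × 8.38 = 16.8.
Round up to the next whole participant.

n = 17 per group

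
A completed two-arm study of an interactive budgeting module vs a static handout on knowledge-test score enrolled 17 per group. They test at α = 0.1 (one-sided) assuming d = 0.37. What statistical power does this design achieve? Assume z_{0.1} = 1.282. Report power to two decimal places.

For two equal groups, power = Φ(d·√(n/2) − z_{α}).
d·√(n/2) = 0.37 × √(17/2) = 0.37 × 2.915 = 1.079.
z_β = 1.079 − 1.282 = -0.203.
Power = Φ(-0.203) = 0.419.

power ≈ 0.42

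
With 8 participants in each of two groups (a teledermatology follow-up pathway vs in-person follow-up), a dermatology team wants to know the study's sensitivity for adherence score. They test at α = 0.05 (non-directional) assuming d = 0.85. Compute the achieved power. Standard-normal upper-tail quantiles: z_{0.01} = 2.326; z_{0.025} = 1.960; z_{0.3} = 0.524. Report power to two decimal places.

For two equal groups, power = Φ(d·√(n/2) − z_{α/2}).
d·√(n/2) = 0.85 × √(8/2) = 0.85 × 2.000 = 1.700.
z_β = 1.700 − 1.960 = -0.260.
Power = Φ(-0.260) = 0.397.

power ≈ 0.40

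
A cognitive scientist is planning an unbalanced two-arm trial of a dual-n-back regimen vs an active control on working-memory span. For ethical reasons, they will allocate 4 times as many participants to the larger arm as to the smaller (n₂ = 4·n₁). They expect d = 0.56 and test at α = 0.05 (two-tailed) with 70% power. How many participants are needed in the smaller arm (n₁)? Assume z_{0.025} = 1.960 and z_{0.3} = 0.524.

n₁ = 25

With allocation ratio k = n₂/n₁ = 4, Var(x̄₁−x̄₂) = σ²(1/n₁ + 1/(k·n₁)) = σ²·(k+1)/(k·n₁).
So n₁ = (1 + 1/k)·((z_{α/2} + z_β)/d)² = 1.250 × (2.484/0.56)².
n₁ = 1.250 × 19.68 = 24.6.
Round up: n₁ = 25, giving n₂ = 4 × 25 = 100.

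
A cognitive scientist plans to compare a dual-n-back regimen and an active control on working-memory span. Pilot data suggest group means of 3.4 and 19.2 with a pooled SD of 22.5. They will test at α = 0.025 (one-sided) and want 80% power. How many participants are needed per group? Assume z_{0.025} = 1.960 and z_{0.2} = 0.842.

Cohen's d = |M₁ − M₂| / SD_pooled = |3.4 − 19.2| / 22.5 = 15.8 / 22.5 = 0.702.
For two independent groups with equal n: n = 2·((z_{α} + z_β) / d)².
z_{α} + z_β = 1.960 + 0.842 = 2.802.
n = 2 × (2.802 / 0.702)² = 2 × 3.991² = 2 × 15.93 = 31.9.
Round up to the next whole participant.

n = 32 per group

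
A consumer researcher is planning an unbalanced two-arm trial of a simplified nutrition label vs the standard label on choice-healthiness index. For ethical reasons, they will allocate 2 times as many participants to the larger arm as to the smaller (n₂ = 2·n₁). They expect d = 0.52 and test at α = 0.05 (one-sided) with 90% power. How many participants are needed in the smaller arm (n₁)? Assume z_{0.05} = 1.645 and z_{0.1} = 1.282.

n₁ = 48

With allocation ratio k = n₂/n₁ = 2, Var(x̄₁−x̄₂) = σ²(1/n₁ + 1/(k·n₁)) = σ²·(k+1)/(k·n₁).
So n₁ = (1 + 1/k)·((z_{α} + z_β)/d)² = 1.500 × (2.927/0.52)².
n₁ = 1.500 × 31.68 = 47.5.
Round up: n₁ = 48, giving n₂ = 2 × 48 = 96.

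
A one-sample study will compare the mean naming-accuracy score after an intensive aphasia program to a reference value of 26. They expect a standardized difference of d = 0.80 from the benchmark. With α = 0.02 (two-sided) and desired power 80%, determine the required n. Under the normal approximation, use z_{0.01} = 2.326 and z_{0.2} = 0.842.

For a one-sample test: n = ((z_{α/2} + z_β) / d)².
z_{α/2} + z_β = 2.326 + 0.842 = 3.168.
n = (3.168 / 0.80)² = 3.960² = 15.68.
Round up.

n = 16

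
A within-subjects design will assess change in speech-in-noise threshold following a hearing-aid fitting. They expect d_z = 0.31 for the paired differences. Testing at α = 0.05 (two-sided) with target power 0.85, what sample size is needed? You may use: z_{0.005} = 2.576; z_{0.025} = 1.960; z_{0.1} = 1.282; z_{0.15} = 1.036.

n = 94 pairs

For a paired (one-sample on differences) test: n = ((z_{α/2} + z_β) / d)².
z_{α/2} + z_β = 1.960 + 1.036 = 2.996.
n = (2.996 / 0.31)² = 9.665² = 93.40.
Round up.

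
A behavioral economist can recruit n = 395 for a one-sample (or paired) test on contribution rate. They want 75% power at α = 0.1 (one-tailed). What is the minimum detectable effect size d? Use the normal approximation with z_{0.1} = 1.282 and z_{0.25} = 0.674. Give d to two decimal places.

d_min ≈ 0.10

For a single sample (or paired design) of n = 395: d_min = (z_{α} + z_β)/√n.
z-sum = 1.282 + 0.674 = 1.956.
d_min = 1.956 / √395 = 1.956 / 19.875 = 0.098.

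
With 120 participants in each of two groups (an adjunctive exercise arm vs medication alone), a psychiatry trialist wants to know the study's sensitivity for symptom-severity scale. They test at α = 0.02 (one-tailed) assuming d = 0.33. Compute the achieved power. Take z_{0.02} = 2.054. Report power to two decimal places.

For two equal groups, power = Φ(d·√(n/2) − z_{α}).
d·√(n/2) = 0.33 × √(120/2) = 0.33 × 7.746 = 2.556.
z_β = 2.556 − 2.054 = 0.502.
Power = Φ(0.502) = 0.692.

power ≈ 0.69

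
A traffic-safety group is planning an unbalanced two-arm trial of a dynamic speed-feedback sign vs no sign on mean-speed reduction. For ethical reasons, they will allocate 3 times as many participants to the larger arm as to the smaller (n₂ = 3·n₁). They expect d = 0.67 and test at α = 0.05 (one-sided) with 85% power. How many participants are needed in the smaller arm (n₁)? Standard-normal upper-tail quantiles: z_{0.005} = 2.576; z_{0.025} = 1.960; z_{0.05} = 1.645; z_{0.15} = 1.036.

n₁ = 22

With allocation ratio k = n₂/n₁ = 3, Var(x̄₁−x̄₂) = σ²(1/n₁ + 1/(k·n₁)) = σ²·(k+1)/(k·n₁).
So n₁ = (1 + 1/k)·((z_{α} + z_β)/d)² = 1.333 × (2.681/0.67)².
n₁ = 1.333 × 16.01 = 21.3.
Round up: n₁ = 22, giving n₂ = 3 × 22 = 66.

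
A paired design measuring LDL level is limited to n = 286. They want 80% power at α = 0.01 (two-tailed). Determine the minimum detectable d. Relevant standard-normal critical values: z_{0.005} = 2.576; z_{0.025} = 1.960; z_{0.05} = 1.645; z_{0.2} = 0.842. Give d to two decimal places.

For a single sample (or paired design) of n = 286: d_min = (z_{α/2} + z_β)/√n.
z-sum = 2.576 + 0.842 = 3.418.
d_min = 3.418 / √286 = 3.418 / 16.912 = 0.202.

d_min ≈ 0.20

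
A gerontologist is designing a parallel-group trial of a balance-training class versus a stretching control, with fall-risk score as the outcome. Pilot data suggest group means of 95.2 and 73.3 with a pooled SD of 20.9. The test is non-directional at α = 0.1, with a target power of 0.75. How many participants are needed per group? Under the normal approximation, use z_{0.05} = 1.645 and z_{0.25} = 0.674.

Cohen's d = |M₁ − M₂| / SD_pooled = |95.2 − 73.3| / 20.9 = 21.9 / 20.9 = 1.048.
For two independent groups with equal n: n = 2·((z_{α/2} + z_β) / d)².
z_{α/2} + z_β = 1.645 + 0.674 = 2.319.
n = 2 × (2.319 / 1.048)² = 2 × 2.213² = 2 × 4.90 = 9.8.
Round up to the next whole participant.

n = 10 per group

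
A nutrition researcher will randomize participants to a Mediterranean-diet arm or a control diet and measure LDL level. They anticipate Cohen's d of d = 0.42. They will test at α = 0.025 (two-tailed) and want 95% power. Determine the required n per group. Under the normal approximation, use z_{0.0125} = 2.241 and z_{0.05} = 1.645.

For two independent groups with equal n: n = 2·((z_{α/2} + z_β) / d)².
z_{α/2} + z_β = 2.241 + 1.645 = 3.886.
n = 2 × (3.886 / 0.42)² = 2 × 9.252² = 2 × 85.61 = 171.2.
Round up to the next whole participant.

n = 172 per group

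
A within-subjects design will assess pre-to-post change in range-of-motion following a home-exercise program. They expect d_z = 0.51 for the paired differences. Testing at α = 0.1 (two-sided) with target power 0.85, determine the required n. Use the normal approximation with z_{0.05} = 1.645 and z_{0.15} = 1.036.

For a paired (one-sample on differences) test: n = ((z_{α/2} + z_β) / d)².
z_{α/2} + z_β = 1.645 + 1.036 = 2.681.
n = (2.681 / 0.51)² = 5.257² = 27.63.
Round up.

n = 28 pairs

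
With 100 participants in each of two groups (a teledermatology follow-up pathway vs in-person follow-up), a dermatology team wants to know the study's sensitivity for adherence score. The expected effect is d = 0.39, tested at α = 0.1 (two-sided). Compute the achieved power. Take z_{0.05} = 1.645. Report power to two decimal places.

For two equal groups, power = Φ(d·√(n/2) − z_{α/2}).
d·√(n/2) = 0.39 × √(100/2) = 0.39 × 7.071 = 2.758.
z_β = 2.758 − 1.645 = 1.113.
Power = Φ(1.113) = 0.867.

power ≈ 0.87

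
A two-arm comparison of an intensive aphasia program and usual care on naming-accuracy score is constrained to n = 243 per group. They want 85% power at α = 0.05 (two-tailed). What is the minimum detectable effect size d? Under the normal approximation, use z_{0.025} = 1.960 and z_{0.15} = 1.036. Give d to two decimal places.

For two independent groups of n = 243 each: d_min = (z_{α/2} + z_β)·√(2/n).
z-sum = 1.960 + 1.036 = 2.996.
d_min = 2.996 × √(2/243) = 2.996 × 0.0907 = 0.272.

d_min ≈ 0.27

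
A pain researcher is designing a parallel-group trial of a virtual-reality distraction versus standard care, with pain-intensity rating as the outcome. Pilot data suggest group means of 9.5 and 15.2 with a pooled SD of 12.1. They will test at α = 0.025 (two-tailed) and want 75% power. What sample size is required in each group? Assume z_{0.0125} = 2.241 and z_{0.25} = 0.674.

n = 77 per group

Cohen's d = |M₁ − M₂| / SD_pooled = |9.5 − 15.2| / 12.1 = 5.7 / 12.1 = 0.471.
For two independent groups with equal n: n = 2·((z_{α/2} + z_β) / d)².
z_{α/2} + z_β = 2.241 + 0.674 = 2.915.
n = 2 × (2.915 / 0.471)² = 2 × 6.189² = 2 × 38.30 = 76.6.
Round up to the next whole participant.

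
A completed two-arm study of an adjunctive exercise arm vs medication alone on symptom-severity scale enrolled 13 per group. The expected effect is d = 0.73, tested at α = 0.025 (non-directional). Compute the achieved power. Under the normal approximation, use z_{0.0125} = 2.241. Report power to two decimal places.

For two equal groups, power = Φ(d·√(n/2) − z_{α/2}).
d·√(n/2) = 0.73 × √(13/2) = 0.73 × 2.550 = 1.861.
z_β = 1.861 − 2.241 = -0.380.
Power = Φ(-0.380) = 0.352.

power ≈ 0.35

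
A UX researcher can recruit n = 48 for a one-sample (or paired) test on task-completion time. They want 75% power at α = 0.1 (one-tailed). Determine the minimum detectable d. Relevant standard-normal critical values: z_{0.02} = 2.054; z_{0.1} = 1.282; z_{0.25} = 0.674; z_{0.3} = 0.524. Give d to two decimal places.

d_min ≈ 0.28

For a single sample (or paired design) of n = 48: d_min = (z_{α} + z_β)/√n.
z-sum = 1.282 + 0.674 = 1.956.
d_min = 1.956 / √48 = 1.956 / 6.928 = 0.282.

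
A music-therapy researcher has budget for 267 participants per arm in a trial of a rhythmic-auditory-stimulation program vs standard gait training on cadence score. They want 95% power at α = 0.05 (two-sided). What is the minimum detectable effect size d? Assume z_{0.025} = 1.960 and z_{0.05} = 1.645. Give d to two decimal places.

d_min ≈ 0.31

For two independent groups of n = 267 each: d_min = (z_{α/2} + z_β)·√(2/n).
z-sum = 1.960 + 1.645 = 3.605.
d_min = 3.605 × √(2/267) = 3.605 × 0.0865 = 0.312.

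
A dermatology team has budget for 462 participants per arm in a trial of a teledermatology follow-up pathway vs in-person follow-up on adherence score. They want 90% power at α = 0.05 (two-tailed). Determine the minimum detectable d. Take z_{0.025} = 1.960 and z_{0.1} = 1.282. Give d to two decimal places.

d_min ≈ 0.21

For two independent groups of n = 462 each: d_min = (z_{α/2} + z_β)·√(2/n).
z-sum = 1.960 + 1.282 = 3.242.
d_min = 3.242 × √(2/462) = 3.242 × 0.0658 = 0.213.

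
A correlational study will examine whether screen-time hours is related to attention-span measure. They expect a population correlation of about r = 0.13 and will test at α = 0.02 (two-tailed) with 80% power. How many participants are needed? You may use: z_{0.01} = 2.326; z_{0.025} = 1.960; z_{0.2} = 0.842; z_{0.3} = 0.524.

n = 591

Fisher's z: C = ½·ln((1+r)/(1−r)) = ½·ln(1.2989) = 0.1307.
n = ((z_{α/2} + z_β)/C)² + 3.
(2.326 + 0.842) / 0.1307 = 3.168 / 0.1307 = 24.239.
n = 24.239² + 3 = 587.52 + 3 = 590.5.
Round up.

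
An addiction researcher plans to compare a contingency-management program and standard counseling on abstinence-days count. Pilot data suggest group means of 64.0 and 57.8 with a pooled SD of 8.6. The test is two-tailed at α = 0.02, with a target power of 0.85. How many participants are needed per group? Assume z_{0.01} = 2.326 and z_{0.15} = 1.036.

Cohen's d = |M₁ − M₂| / SD_pooled = |64.0 − 57.8| / 8.6 = 6.2 / 8.6 = 0.721.
For two independent groups with equal n: n = 2·((z_{α/2} + z_β) / d)².
z_{α/2} + z_β = 2.326 + 1.036 = 3.362.
n = 2 × (3.362 / 0.721)² = 2 × 4.663² = 2 × 21.74 = 43.5.
Round up to the next whole participant.

n = 44 per group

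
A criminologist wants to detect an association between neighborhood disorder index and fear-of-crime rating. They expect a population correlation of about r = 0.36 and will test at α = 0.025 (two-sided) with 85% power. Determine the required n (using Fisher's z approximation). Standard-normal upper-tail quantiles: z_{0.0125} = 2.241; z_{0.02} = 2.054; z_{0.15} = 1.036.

n = 79

Fisher's z: C = ½·ln((1+r)/(1−r)) = ½·ln(2.1250) = 0.3769.
n = ((z_{α/2} + z_β)/C)² + 3.
(2.241 + 1.036) / 0.3769 = 3.277 / 0.3769 = 8.695.
n = 8.695² + 3 = 75.60 + 3 = 78.6.
Round up.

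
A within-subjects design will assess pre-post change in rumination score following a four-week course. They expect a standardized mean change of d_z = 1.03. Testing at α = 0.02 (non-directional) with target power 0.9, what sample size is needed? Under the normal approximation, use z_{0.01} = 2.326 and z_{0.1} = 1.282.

n = 13 pairs

For a paired (one-sample on differences) test: n = ((z_{α/2} + z_β) / d)².
z_{α/2} + z_β = 2.326 + 1.282 = 3.608.
n = (3.608 / 1.03)² = 3.503² = 12.27.
Round up.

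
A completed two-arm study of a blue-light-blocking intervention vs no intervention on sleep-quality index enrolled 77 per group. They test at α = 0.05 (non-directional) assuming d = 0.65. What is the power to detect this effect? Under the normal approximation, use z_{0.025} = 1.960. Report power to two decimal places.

For two equal groups, power = Φ(d·√(n/2) − z_{α/2}).
d·√(n/2) = 0.65 × √(77/2) = 0.65 × 6.205 = 4.033.
z_β = 4.033 − 1.960 = 2.073.
Power = Φ(2.073) = 0.981.

power ≈ 0.98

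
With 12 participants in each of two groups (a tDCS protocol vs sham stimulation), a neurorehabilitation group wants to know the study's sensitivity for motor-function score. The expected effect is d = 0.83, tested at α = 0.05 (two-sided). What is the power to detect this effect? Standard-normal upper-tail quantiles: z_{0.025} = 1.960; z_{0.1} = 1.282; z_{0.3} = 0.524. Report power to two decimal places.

For two equal groups, power = Φ(d·√(n/2) − z_{α/2}).
d·√(n/2) = 0.83 × √(12/2) = 0.83 × 2.449 = 2.033.
z_β = 2.033 − 1.960 = 0.073.
Power = Φ(0.073) = 0.529.

power ≈ 0.53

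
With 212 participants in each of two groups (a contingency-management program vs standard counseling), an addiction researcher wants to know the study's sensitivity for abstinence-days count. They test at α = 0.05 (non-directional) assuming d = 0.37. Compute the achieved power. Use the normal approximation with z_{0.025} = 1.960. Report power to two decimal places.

For two equal groups, power = Φ(d·√(n/2) − z_{α/2}).
d·√(n/2) = 0.37 × √(212/2) = 0.37 × 10.296 = 3.809.
z_β = 3.809 − 1.960 = 1.849.
Power = Φ(1.849) = 0.968.

power ≈ 0.97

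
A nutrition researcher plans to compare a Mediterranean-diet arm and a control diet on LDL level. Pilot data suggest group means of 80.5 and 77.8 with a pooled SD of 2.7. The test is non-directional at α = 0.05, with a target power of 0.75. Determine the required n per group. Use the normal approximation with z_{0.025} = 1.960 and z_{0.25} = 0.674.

n = 14 per group

Cohen's d = |M₁ − M₂| / SD_pooled = |80.5 − 77.8| / 2.7 = 2.7 / 2.7 = 1.000.
For two independent groups with equal n: n = 2·((z_{α/2} + z_β) / d)².
z_{α/2} + z_β = 1.960 + 0.674 = 2.634.
n = 2 × (2.634 / 1.000)² = 2 × 2.634² = 2 × 6.94 = 13.9.
Round up to the next whole participant.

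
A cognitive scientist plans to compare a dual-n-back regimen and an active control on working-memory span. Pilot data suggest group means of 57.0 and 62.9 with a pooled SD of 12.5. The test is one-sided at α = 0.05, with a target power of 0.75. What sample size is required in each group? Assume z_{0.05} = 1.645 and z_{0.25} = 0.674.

n = 49 per group

Cohen's d = |M₁ − M₂| / SD_pooled = |57.0 − 62.9| / 12.5 = 5.9 / 12.5 = 0.472.
For two independent groups with equal n: n = 2·((z_{α} + z_β) / d)².
z_{α} + z_β = 1.645 + 0.674 = 2.319.
n = 2 × (2.319 / 0.472)² = 2 × 4.913² = 2 × 24.14 = 48.3.
Round up to the next whole participant.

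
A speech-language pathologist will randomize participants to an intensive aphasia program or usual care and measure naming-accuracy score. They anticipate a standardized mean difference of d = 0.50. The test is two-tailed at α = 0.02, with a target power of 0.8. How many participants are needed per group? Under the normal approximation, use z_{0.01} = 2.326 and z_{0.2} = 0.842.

For two independent groups with equal n: n = 2·((z_{α/2} + z_β) / d)².
z_{α/2} + z_β = 2.326 + 0.842 = 3.168.
n = 2 × (3.168 / 0.50)² = 2 × 6.336² = 2 × 40.14 = 80.3.
Round up to the next whole participant.

n = 81 per group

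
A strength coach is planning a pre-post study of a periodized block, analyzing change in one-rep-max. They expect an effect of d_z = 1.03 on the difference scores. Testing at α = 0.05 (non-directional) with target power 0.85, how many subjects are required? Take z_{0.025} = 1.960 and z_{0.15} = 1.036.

For a paired (one-sample on differences) test: n = ((z_{α/2} + z_β) / d)².
z_{α/2} + z_β = 1.960 + 1.036 = 2.996.
n = (2.996 / 1.03)² = 2.909² = 8.46.
Round up.

n = 9 pairs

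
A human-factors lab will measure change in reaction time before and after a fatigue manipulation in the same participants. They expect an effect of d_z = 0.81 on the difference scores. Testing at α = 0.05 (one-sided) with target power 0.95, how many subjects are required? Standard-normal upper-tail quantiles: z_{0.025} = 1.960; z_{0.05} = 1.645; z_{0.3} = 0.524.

n = 17 pairs

For a paired (one-sample on differences) test: n = ((z_{α} + z_β) / d)².
z_{α} + z_β = 1.645 + 1.645 = 3.290.
n = (3.290 / 0.81)² = 4.062² = 16.50.
Round up.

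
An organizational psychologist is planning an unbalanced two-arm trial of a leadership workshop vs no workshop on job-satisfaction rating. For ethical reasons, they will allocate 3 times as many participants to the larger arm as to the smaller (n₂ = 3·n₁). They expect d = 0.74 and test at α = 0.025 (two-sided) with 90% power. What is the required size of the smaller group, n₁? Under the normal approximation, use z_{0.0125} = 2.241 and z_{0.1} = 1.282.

With allocation ratio k = n₂/n₁ = 3, Var(x̄₁−x̄₂) = σ²(1/n₁ + 1/(k·n₁)) = σ²·(k+1)/(k·n₁).
So n₁ = (1 + 1/k)·((z_{α/2} + z_β)/d)² = 1.333 × (3.523/0.74)².
n₁ = 1.333 × 22.67 = 30.2.
Round up: n₁ = 31, giving n₂ = 3 × 31 = 93.

n₁ = 31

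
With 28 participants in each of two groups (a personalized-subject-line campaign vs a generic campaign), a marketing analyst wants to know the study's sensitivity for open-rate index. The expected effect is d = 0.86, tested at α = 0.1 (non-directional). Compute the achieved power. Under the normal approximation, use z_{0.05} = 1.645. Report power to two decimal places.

power ≈ 0.94

For two equal groups, power = Φ(d·√(n/2) − z_{α/2}).
d·√(n/2) = 0.86 × √(28/2) = 0.86 × 3.742 = 3.218.
z_β = 3.218 − 1.645 = 1.573.
Power = Φ(1.573) = 0.942.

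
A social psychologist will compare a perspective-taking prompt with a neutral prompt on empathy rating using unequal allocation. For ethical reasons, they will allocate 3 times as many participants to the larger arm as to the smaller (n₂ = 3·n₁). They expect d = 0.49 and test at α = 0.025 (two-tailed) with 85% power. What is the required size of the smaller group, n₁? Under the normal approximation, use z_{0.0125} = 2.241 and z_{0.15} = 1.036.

n₁ = 60

With allocation ratio k = n₂/n₁ = 3, Var(x̄₁−x̄₂) = σ²(1/n₁ + 1/(k·n₁)) = σ²·(k+1)/(k·n₁).
So n₁ = (1 + 1/k)·((z_{α/2} + z_β)/d)² = 1.333 × (3.277/0.49)².
n₁ = 1.333 × 44.73 = 59.6.
Round up: n₁ = 60, giving n₂ = 3 × 60 = 180.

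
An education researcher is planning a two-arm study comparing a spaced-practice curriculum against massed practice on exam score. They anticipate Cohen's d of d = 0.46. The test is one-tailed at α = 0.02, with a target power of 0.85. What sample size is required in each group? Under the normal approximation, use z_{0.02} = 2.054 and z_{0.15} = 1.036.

n = 91 per group

For two independent groups with equal n: n = 2·((z_{α} + z_β) / d)².
z_{α} + z_β = 2.054 + 1.036 = 3.090.
n = 2 × (3.090 / 0.46)² = 2 × 6.717² = 2 × 45.12 = 90.2.
Round up to the next whole participant.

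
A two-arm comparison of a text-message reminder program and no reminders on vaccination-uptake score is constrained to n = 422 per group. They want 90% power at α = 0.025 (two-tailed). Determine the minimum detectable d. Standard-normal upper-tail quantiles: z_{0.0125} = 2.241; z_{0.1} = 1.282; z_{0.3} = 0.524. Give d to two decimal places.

For two independent groups of n = 422 each: d_min = (z_{α/2} + z_β)·√(2/n).
z-sum = 2.241 + 1.282 = 3.523.
d_min = 3.523 × √(2/422) = 3.523 × 0.0688 = 0.243.

d_min ≈ 0.24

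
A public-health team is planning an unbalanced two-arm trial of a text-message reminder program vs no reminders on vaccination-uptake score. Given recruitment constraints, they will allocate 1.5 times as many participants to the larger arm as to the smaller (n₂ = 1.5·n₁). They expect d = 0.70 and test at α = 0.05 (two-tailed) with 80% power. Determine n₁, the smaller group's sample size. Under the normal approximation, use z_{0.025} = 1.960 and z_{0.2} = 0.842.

n₁ = 27

With allocation ratio k = n₂/n₁ = 1.5, Var(x̄₁−x̄₂) = σ²(1/n₁ + 1/(k·n₁)) = σ²·(k+1)/(k·n₁).
So n₁ = (1 + 1/k)·((z_{α/2} + z_β)/d)² = 1.667 × (2.802/0.70)².
n₁ = 1.667 × 16.02 = 26.7.
Round up: n₁ = 27, giving n₂ = ⌈1.5 × 27⌉ = ⌈40.5⌉ = 41.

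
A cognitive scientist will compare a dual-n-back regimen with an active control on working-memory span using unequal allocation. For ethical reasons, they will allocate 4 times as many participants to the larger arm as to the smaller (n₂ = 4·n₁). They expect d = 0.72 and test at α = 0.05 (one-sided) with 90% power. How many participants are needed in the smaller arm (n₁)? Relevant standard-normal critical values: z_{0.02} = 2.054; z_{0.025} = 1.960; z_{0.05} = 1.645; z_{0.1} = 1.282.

n₁ = 21

With allocation ratio k = n₂/n₁ = 4, Var(x̄₁−x̄₂) = σ²(1/n₁ + 1/(k·n₁)) = σ²·(k+1)/(k·n₁).
So n₁ = (1 + 1/k)·((z_{α} + z_β)/d)² = 1.250 × (2.927/0.72)².
n₁ = 1.250 × 16.53 = 20.7.
Round up: n₁ = 21, giving n₂ = 4 × 21 = 84.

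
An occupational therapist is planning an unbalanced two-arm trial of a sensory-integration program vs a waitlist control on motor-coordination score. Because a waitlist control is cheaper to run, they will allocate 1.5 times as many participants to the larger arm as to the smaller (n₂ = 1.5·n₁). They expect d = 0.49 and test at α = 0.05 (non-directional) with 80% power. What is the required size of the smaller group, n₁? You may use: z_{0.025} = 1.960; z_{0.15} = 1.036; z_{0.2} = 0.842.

n₁ = 55

With allocation ratio k = n₂/n₁ = 1.5, Var(x̄₁−x̄₂) = σ²(1/n₁ + 1/(k·n₁)) = σ²·(k+1)/(k·n₁).
So n₁ = (1 + 1/k)·((z_{α/2} + z_β)/d)² = 1.667 × (2.802/0.49)².
n₁ = 1.667 × 32.70 = 54.5.
Round up: n₁ = 55, giving n₂ = ⌈1.5 × 55⌉ = ⌈82.5⌉ = 83.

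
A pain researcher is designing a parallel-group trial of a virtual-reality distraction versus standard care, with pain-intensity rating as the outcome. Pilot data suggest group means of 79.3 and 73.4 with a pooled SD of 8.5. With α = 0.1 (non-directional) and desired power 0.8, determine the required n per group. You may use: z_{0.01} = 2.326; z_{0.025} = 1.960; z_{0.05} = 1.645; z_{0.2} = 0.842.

n = 26 per group

Cohen's d = |M₁ − M₂| / SD_pooled = |79.3 − 73.4| / 8.5 = 5.9 / 8.5 = 0.694.
For two independent groups with equal n: n = 2·((z_{α/2} + z_β) / d)².
z_{α/2} + z_β = 1.645 + 0.842 = 2.487.
n = 2 × (2.487 / 0.694)² = 2 × 3.584² = 2 × 12.84 = 25.7.
Round up to the next whole participant.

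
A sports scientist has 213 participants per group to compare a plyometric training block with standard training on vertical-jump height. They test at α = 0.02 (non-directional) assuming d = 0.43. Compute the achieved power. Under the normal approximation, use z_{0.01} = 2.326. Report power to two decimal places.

power ≈ 0.98

For two equal groups, power = Φ(d·√(n/2) − z_{α/2}).
d·√(n/2) = 0.43 × √(213/2) = 0.43 × 10.320 = 4.438.
z_β = 4.438 − 2.326 = 2.112.
Power = Φ(2.112) = 0.983.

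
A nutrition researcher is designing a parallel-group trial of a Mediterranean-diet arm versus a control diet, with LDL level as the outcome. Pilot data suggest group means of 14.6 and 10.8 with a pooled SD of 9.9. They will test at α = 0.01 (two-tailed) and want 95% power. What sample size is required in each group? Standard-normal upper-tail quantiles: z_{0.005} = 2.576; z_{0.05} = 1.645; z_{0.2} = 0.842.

Cohen's d = |M₁ − M₂| / SD_pooled = |14.6 − 10.8| / 9.9 = 3.8 / 9.9 = 0.384.
For two independent groups with equal n: n = 2·((z_{α/2} + z_β) / d)².
z_{α/2} + z_β = 2.576 + 1.645 = 4.221.
n = 2 × (4.221 / 0.384)² = 2 × 10.992² = 2 × 120.83 = 241.7.
Round up to the next whole participant.

n = 242 per group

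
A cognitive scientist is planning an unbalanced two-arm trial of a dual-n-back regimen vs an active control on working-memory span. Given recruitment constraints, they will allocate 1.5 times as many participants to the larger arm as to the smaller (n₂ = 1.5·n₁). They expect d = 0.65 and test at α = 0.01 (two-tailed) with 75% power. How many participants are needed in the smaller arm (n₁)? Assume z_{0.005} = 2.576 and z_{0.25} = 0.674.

With allocation ratio k = n₂/n₁ = 1.5, Var(x̄₁−x̄₂) = σ²(1/n₁ + 1/(k·n₁)) = σ²·(k+1)/(k·n₁).
So n₁ = (1 + 1/k)·((z_{α/2} + z_β)/d)² = 1.667 × (3.250/0.65)².
n₁ = 1.667 × 25.00 = 41.7.
Round up: n₁ = 42, giving n₂ = 1.5 × 42 = 63.

n₁ = 42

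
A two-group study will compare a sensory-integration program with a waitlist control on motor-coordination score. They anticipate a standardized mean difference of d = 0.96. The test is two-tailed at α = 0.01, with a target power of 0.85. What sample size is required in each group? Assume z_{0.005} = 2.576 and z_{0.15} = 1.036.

For two independent groups with equal n: n = 2·((z_{α/2} + z_β) / d)².
z_{α/2} + z_β = 2.576 + 1.036 = 3.612.
n = 2 × (3.612 / 0.96)² = 2 × 3.763² = 2 × 14.16 = 28.3.
Round up to the next whole participant.

n = 29 per group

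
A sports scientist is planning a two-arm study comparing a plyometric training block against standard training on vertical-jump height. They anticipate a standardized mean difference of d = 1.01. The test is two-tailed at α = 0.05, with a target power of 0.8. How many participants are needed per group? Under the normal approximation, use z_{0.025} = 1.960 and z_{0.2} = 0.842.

For two independent groups with equal n: n = 2·((z_{α/2} + z_β) / d)².
z_{α/2} + z_β = 1.960 + 0.842 = 2.802.
n = 2 × (2.802 / 1.01)² = 2 × 2.774² = 2 × 7.70 = 15.4.
Round up to the next whole participant.

n = 16 per group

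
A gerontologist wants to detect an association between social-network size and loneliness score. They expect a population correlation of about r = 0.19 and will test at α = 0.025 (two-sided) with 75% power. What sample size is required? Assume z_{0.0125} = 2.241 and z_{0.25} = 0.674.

n = 233

Fisher's z: C = ½·ln((1+r)/(1−r)) = ½·ln(1.4691) = 0.1923.
n = ((z_{α/2} + z_β)/C)² + 3.
(2.241 + 0.674) / 0.1923 = 2.915 / 0.1923 = 15.159.
n = 15.159² + 3 = 229.78 + 3 = 232.8.
Round up.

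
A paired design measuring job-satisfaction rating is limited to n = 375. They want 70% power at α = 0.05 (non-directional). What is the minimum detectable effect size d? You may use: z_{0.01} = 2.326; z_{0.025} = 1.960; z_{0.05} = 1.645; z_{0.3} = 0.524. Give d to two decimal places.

d_min ≈ 0.13

For a single sample (or paired design) of n = 375: d_min = (z_{α/2} + z_β)/√n.
z-sum = 1.960 + 0.524 = 2.484.
d_min = 2.484 / √375 = 2.484 / 19.365 = 0.128.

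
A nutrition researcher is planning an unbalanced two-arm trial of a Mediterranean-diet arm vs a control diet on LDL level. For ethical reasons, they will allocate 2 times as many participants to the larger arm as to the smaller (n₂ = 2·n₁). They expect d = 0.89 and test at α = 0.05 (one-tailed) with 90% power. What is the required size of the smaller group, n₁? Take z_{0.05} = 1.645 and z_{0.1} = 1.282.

With allocation ratio k = n₂/n₁ = 2, Var(x̄₁−x̄₂) = σ²(1/n₁ + 1/(k·n₁)) = σ²·(k+1)/(k·n₁).
So n₁ = (1 + 1/k)·((z_{α} + z_β)/d)² = 1.500 × (2.927/0.89)².
n₁ = 1.500 × 10.82 = 16.2.
Round up: n₁ = 17, giving n₂ = 2 × 17 = 34.

n₁ = 17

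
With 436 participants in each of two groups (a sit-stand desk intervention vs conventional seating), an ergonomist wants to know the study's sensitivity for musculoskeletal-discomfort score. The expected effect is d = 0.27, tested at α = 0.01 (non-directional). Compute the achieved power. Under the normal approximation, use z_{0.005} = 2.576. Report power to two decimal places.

For two equal groups, power = Φ(d·√(n/2) − z_{α/2}).
d·√(n/2) = 0.27 × √(436/2) = 0.27 × 14.765 = 3.987.
z_β = 3.987 − 2.576 = 1.411.
Power = Φ(1.411) = 0.921.

power ≈ 0.92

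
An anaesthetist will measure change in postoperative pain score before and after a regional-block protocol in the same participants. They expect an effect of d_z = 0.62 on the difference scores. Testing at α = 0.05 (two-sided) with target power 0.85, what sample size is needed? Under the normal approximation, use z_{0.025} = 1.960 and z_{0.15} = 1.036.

For a paired (one-sample on differences) test: n = ((z_{α/2} + z_β) / d)².
z_{α/2} + z_β = 1.960 + 1.036 = 2.996.
n = (2.996 / 0.62)² = 4.832² = 23.35.
Round up.

n = 24 pairs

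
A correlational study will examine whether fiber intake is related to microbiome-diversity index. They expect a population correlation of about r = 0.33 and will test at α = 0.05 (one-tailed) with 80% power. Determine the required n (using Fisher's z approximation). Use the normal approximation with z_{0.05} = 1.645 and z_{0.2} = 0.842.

n = 56

Fisher's z: C = ½·ln((1+r)/(1−r)) = ½·ln(1.9851) = 0.3428.
n = ((z_{α} + z_β)/C)² + 3.
(1.645 + 0.842) / 0.3428 = 2.487 / 0.3428 = 7.255.
n = 7.255² + 3 = 52.63 + 3 = 55.6.
Round up.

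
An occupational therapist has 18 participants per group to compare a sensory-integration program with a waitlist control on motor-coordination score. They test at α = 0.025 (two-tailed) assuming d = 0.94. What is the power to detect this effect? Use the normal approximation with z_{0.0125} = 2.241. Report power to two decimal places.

For two equal groups, power = Φ(d·√(n/2) − z_{α/2}).
d·√(n/2) = 0.94 × √(18/2) = 0.94 × 3.000 = 2.820.
z_β = 2.820 − 2.241 = 0.579.
Power = Φ(0.579) = 0.719.

power ≈ 0.72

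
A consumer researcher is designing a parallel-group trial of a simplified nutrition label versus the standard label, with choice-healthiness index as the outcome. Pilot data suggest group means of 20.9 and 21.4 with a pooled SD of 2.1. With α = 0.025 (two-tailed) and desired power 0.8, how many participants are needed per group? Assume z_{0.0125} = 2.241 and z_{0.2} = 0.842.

Cohen's d = |M₁ − M₂| / SD_pooled = |20.9 − 21.4| / 2.1 = 0.5 / 2.1 = 0.238.
For two independent groups with equal n: n = 2·((z_{α/2} + z_β) / d)².
z_{α/2} + z_β = 2.241 + 0.842 = 3.083.
n = 2 × (3.083 / 0.238)² = 2 × 12.954² = 2 × 167.80 = 335.6.
Round up to the next whole participant.

n = 336 per group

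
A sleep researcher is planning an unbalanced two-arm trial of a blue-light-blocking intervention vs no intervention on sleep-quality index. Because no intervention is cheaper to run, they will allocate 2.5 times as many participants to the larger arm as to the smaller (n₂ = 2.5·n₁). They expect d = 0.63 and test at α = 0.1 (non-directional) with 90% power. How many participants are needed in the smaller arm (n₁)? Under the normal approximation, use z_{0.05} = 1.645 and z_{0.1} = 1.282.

With allocation ratio k = n₂/n₁ = 2.5, Var(x̄₁−x̄₂) = σ²(1/n₁ + 1/(k·n₁)) = σ²·(k+1)/(k·n₁).
So n₁ = (1 + 1/k)·((z_{α/2} + z_β)/d)² = 1.400 × (2.927/0.63)².
n₁ = 1.400 × 21.59 = 30.2.
Round up: n₁ = 31, giving n₂ = ⌈2.5 × 31⌉ = ⌈77.5⌉ = 78.

n₁ = 31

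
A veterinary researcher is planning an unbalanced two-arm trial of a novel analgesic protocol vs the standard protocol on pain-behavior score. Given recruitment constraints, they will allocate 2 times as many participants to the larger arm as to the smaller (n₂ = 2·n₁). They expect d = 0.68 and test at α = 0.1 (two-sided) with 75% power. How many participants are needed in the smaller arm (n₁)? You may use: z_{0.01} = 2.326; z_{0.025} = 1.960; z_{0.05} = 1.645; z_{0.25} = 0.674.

n₁ = 18

With allocation ratio k = n₂/n₁ = 2, Var(x̄₁−x̄₂) = σ²(1/n₁ + 1/(k·n₁)) = σ²·(k+1)/(k·n₁).
So n₁ = (1 + 1/k)·((z_{α/2} + z_β)/d)² = 1.500 × (2.319/0.68)².
n₁ = 1.500 × 11.63 = 17.4.
Round up: n₁ = 18, giving n₂ = 2 × 18 = 36.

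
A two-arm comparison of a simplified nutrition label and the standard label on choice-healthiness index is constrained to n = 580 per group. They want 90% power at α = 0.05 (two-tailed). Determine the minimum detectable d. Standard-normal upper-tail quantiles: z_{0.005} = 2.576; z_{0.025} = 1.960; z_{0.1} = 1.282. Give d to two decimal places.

For two independent groups of n = 580 each: d_min = (z_{α/2} + z_β)·√(2/n).
z-sum = 1.960 + 1.282 = 3.242.
d_min = 3.242 × √(2/580) = 3.242 × 0.0587 = 0.190.

d_min ≈ 0.19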